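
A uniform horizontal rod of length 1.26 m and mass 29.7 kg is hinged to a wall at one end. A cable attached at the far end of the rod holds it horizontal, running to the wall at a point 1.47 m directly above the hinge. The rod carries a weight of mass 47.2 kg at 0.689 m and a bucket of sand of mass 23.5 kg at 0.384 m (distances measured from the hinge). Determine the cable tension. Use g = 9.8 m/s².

Take moments about the hinge.
Beam weight: 29.7 × 9.8 = 291.1 N down at 0.63 m → arm 0.63 m, τ = 291.1 × 0.63 = 183.4 N·m clockwise.
Weight: 47.2 × 9.8 = 462.6 N down at 0.689 m → arm 0.689 m, τ = 462.6 × 0.689 = 318.7 N·m clockwise.
Bucket of sand: 23.5 × 9.8 = 230.3 N down at 0.384 m → arm 0.384 m, τ = 230.3 × 0.384 = 88.44 N·m clockwise.
Total clockwise load moment = 590.5 N·m.
The cable tension T acts at 1.26 m; only its component perpendicular to the rod, T sinθ, produces torque. sinθ = h/√(h²+d²) = 1.47/√(1.47²+1.26²) = 0.7593.
Στ = 0 ⇒ T × 1.26 × 0.7593 = 590.5 ⇒ T = 590.5 / 0.9567 = 617 N.

T ≈ 617 N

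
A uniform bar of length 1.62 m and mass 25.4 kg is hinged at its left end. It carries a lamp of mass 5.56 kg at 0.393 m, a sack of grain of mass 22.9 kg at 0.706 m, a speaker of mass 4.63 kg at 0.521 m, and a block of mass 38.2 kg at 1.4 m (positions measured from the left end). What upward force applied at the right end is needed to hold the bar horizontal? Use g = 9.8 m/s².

F ≈ 574 N

Taking torques about the left end:
Beam weight: 25.4 × 9.8 = 248.9 N down at 0.81 m → arm 0.81 m, τ = 248.9 × 0.81 = 201.6 N·m clockwise.
Lamp: 5.56 × 9.8 = 54.49 N down at 0.393 m → arm 0.393 m, τ = 54.49 × 0.393 = 21.41 N·m clockwise.
Sack of grain: 22.9 × 9.8 = 224.4 N down at 0.706 m → arm 0.706 m, τ = 224.4 × 0.706 = 158.4 N·m clockwise.
Speaker: 4.63 × 9.8 = 45.37 N down at 0.521 m → arm 0.521 m, τ = 45.37 × 0.521 = 23.64 N·m clockwise.
Block: 38.2 × 9.8 = 374.4 N down at 1.4 m → arm 1.4 m, τ = 374.4 × 1.4 = 524.2 N·m clockwise.
Net moment of the loads = 929.2 N·m clockwise.
The upward force F acts at the right end, arm 1.62 m, giving F × 1.62 counterclockwise.
For rotational equilibrium, F × 1.62 = 929.2, so F = 929.2 / 1.62 = 574 N.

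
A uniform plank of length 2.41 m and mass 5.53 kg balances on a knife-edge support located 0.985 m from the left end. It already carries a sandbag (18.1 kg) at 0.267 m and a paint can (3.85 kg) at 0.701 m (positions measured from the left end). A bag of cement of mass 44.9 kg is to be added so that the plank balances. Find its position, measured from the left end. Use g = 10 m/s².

x ≈ 1.27 m from the left end

About the knife-edge support (at 0.985 m from the left end):
Beam weight: 5.53 × 10 = 55.3 N down at 1.205 m → arm 0.22 m, τ = 55.3 × 0.22 = 12.17 N·m clockwise.
Sandbag: 18.1 × 10 = 181 N down at 0.267 m → arm 0.718 m, τ = 181 × 0.718 = 130 N·m counterclockwise.
Paint can: 3.85 × 10 = 38.5 N down at 0.701 m → arm 0.284 m, τ = 38.5 × 0.284 = 10.93 N·m counterclockwise.
Net moment of existing loads = 128.8 N·m counterclockwise.
The bag of cement weighs 44.9 × 10 = 449 N and must supply an equal clockwise moment, so its lever arm about the knife-edge support is 128.8 / 449 = 0.287 m.
That puts it at 0.985 + 0.287 = 1.27 m from the left end.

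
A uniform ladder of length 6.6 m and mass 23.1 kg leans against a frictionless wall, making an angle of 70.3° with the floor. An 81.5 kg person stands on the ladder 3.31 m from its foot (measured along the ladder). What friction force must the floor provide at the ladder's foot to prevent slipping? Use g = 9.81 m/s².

f ≈ 184 N

Taking torques about the foot of the ladder:
Ladder weight 23.1×9.81 = 226.6 N acts at 3.3 m along the ladder; its horizontal arm is 3.3·cos70.3° = 1.112 m → τ = 252 N·m clockwise.
Person: 81.5×9.81 = 799.5 N at 3.31 m → arm 1.116 m → τ = 892.2 N·m clockwise.
Wall normal N acts horizontally at the top; its moment arm is the height L sinθ = 6.6·sin70.3° = 6.214 m, counterclockwise.
Setting net torque to zero: N × 6.214 = 1144 → N = 184 N.
ΣFx = 0: friction at the foot balances the wall's push, so f = N_wall = 184 N.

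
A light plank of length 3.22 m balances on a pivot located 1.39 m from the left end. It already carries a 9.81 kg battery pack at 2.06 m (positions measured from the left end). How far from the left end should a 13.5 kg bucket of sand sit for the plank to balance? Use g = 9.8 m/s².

Choose the pivot (at 1.39 m from the left end) as the axis so the support reaction has zero arm there.
Battery pack: 9.81 × 9.8 = 96.14 N down at 2.06 m → arm 0.67 m, τ = 96.14 × 0.67 = 64.41 N·m clockwise.
Net moment of existing loads = 64.41 N·m clockwise.
The bucket of sand weighs 13.5 × 9.8 = 132.3 N and must supply an equal counterclockwise moment, so its lever arm about the pivot is 64.41 / 132.3 = 0.487 m.
That puts it at 1.39 − 0.487 = 0.903 m from the left end.

x ≈ 0.903 m from the left end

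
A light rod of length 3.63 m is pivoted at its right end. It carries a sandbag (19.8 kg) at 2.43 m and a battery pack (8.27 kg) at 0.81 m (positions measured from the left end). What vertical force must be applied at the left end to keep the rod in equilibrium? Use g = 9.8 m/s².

F ≈ 127 N

About the right end:
Sandbag: 19.8 × 9.8 = 194 N down at 2.43 m → arm 1.2 m, τ = 194 × 1.2 = 232.8 N·m counterclockwise.
Battery pack: 8.27 × 9.8 = 81.05 N down at 0.81 m → arm 2.82 m, τ = 81.05 × 2.82 = 228.6 N·m counterclockwise.
Net moment of the loads = 461.4 N·m counterclockwise.
The upward force F acts at the left end, arm 3.63 m, giving F × 3.63 clockwise.
Balancing moments: F × 3.63 = 461.4, giving F = 461.4 / 3.63 = 127 N.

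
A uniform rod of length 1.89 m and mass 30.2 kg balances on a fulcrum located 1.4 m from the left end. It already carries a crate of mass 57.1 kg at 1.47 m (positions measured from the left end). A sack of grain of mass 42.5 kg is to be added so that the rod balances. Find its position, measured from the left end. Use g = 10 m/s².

Choose the fulcrum (at 1.4 m from the left end) as the axis so the support reaction has zero arm there.
Beam weight: 30.2 × 10 = 302 N down at 0.945 m → arm 0.455 m, τ = 302 × 0.455 = 137.4 N·m counterclockwise.
Crate: 57.1 × 10 = 571 N down at 1.47 m → arm 0.07 m, τ = 571 × 0.07 = 39.97 N·m clockwise.
Net moment of existing loads = 97.43 N·m counterclockwise.
The sack of grain weighs 42.5 × 10 = 425 N and must supply an equal clockwise moment, so its lever arm about the fulcrum is 97.43 / 425 = 0.229 m.
That puts it at 1.4 + 0.229 = 1.63 m from the left end.

x ≈ 1.63 m from the left end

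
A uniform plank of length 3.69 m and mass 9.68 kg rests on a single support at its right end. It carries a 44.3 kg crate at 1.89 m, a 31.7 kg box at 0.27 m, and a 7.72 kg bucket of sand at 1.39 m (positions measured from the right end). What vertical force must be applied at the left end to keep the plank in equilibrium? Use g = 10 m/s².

Take moments about the right end.
Beam weight: 9.68 × 10 = 96.8 N down at 1.845 m → arm 1.845 m, τ = 96.8 × 1.845 = 178.6 N·m counterclockwise.
Crate: 44.3 × 10 = 443 N down at 1.89 m → arm 1.89 m, τ = 443 × 1.89 = 837.3 N·m counterclockwise.
Box: 31.7 × 10 = 317 N down at 0.27 m → arm 0.27 m, τ = 317 × 0.27 = 85.59 N·m counterclockwise.
Bucket of sand: 7.72 × 10 = 77.2 N down at 1.39 m → arm 1.39 m, τ = 77.2 × 1.39 = 107.3 N·m counterclockwise.
Net moment of the loads = 1209 N·m counterclockwise.
The upward force F acts at the left end, arm 3.69 m, giving F × 3.69 clockwise.
Setting net torque to zero: F × 3.69 = 1209 → F = 1209 / 3.69 = 328 N.

F ≈ 328 N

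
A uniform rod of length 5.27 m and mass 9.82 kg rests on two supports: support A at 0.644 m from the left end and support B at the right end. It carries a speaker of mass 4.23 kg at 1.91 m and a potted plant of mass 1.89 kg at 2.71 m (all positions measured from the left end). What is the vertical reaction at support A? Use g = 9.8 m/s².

About support B:
Beam weight: 9.82 × 9.8 = 96.24 N down at 2.635 m → arm 2.635 m, τ = 96.24 × 2.635 = 253.6 N·m counterclockwise.
Speaker: 4.23 × 9.8 = 41.45 N down at 1.91 m → arm 3.36 m, τ = 41.45 × 3.36 = 139.3 N·m counterclockwise.
Potted plant: 1.89 × 9.8 = 18.52 N down at 2.71 m → arm 2.56 m, τ = 18.52 × 2.56 = 47.41 N·m counterclockwise.
Net load moment about support B = 440.3 N·m counterclockwise.
Reaction R at support A is upward at 0.644 m, arm 4.626 m → moment R × 4.626 clockwise.
Balancing moments: R × 4.626 = 440.3, giving R = 95.2 N.

R_A ≈ 95.2 N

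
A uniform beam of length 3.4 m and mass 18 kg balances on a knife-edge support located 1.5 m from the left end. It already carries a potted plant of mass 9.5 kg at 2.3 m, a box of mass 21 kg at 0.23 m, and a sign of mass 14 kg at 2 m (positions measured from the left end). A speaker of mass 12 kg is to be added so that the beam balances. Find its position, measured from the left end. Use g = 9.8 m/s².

x ≈ 2.21 m from the left end

Choose the knife-edge support (at 1.5 m from the left end) as the axis so the support reaction has zero arm there.
Beam weight: 18 × 9.8 = 176.4 N down at 1.7 m → arm 0.2 m, τ = 176.4 × 0.2 = 35.28 N·m clockwise.
Potted plant: 9.5 × 9.8 = 93.1 N down at 2.3 m → arm 0.8 m, τ = 93.1 × 0.8 = 74.48 N·m clockwise.
Box: 21 × 9.8 = 205.8 N down at 0.23 m → arm 1.27 m, τ = 205.8 × 1.27 = 261.4 N·m counterclockwise.
Sign: 14 × 9.8 = 137.2 N down at 2 m → arm 0.5 m, τ = 137.2 × 0.5 = 68.6 N·m clockwise.
Net moment of existing loads = 83.04 N·m counterclockwise.
The speaker weighs 12 × 9.8 = 117.6 N and must supply an equal clockwise moment, so its lever arm about the knife-edge support is 83.04 / 117.6 = 0.706 m.
That puts it at 1.5 + 0.706 = 2.21 m from the left end.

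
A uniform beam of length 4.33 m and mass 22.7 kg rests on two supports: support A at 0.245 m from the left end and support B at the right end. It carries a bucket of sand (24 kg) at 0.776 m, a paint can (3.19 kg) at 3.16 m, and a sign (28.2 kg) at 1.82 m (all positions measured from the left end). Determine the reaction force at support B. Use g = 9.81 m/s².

R_B ≈ 264 N

Sum moments about support A (its reaction then has zero moment arm).
Beam weight: 22.7 × 9.81 = 222.7 N down at 2.165 m → arm 1.92 m, τ = 222.7 × 1.92 = 427.6 N·m clockwise.
Bucket of sand: 24 × 9.81 = 235.4 N down at 0.776 m → arm 0.531 m, τ = 235.4 × 0.531 = 125 N·m clockwise.
Paint can: 3.19 × 9.81 = 31.29 N down at 3.16 m → arm 2.915 m, τ = 31.29 × 2.915 = 91.21 N·m clockwise.
Sign: 28.2 × 9.81 = 276.6 N down at 1.82 m → arm 1.575 m, τ = 276.6 × 1.575 = 435.6 N·m clockwise.
Net load moment about support A = 1079 N·m clockwise.
Reaction R at support B is upward at 4.33 m, arm 4.085 m → moment R × 4.085 counterclockwise.
Balancing moments: R × 4.085 = 1079, giving R = 264 N.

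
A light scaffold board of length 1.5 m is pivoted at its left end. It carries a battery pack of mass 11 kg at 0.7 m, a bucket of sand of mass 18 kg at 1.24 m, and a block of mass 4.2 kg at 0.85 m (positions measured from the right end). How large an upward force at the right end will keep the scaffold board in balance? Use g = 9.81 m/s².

F ≈ 106 N

About the left end:
Battery pack: 11 × 9.81 = 107.9 N down at 0.7 m → arm 0.8 m, τ = 107.9 × 0.8 = 86.32 N·m clockwise.
Bucket of sand: 18 × 9.81 = 176.6 N down at 1.24 m → arm 0.26 m, τ = 176.6 × 0.26 = 45.92 N·m clockwise.
Block: 4.2 × 9.81 = 41.2 N down at 0.85 m → arm 0.65 m, τ = 41.2 × 0.65 = 26.78 N·m clockwise.
Net moment of the loads = 159 N·m clockwise.
The upward force F acts at the right end, arm 1.5 m, giving F × 1.5 counterclockwise.
For rotational equilibrium, F × 1.5 = 159, so F = 159 / 1.5 = 106 N.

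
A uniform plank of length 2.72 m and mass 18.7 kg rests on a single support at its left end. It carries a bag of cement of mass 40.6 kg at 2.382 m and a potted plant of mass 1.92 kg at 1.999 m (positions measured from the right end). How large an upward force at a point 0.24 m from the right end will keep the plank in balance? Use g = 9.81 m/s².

Choose the left end as the axis so the unknown pivot reaction has zero arm there.
Beam weight: 18.7 × 9.81 = 183.4 N down at 1.36 m → arm 1.36 m, τ = 183.4 × 1.36 = 249.4 N·m clockwise.
Bag of cement: 40.6 × 9.81 = 398.3 N down at 2.382 m → arm 0.338 m, τ = 398.3 × 0.338 = 134.6 N·m clockwise.
Potted plant: 1.92 × 9.81 = 18.84 N down at 1.999 m → arm 0.721 m, τ = 18.84 × 0.721 = 13.58 N·m clockwise.
Net moment of the loads = 397.6 N·m clockwise.
The upward force F acts at a point 0.24 m from the right end, arm 2.48 m, giving F × 2.48 counterclockwise.
Στ = 0 ⇒ F × 2.48 = 397.6 ⇒ F = 397.6 / 2.48 = 160 N.

F ≈ 160 N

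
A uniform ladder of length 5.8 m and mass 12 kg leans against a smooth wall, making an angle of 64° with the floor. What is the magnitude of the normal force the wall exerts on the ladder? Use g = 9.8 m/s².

N_wall ≈ 28.7 N

Take moments about the foot of the ladder.
Ladder weight 12×9.8 = 117.6 N acts at 2.9 m along the ladder; its horizontal arm is 2.9·cos64° = 1.271 m → τ = 149.5 N·m clockwise.
Wall normal N acts horizontally at the top; its moment arm is the height L sinθ = 5.8·sin64° = 5.213 m, counterclockwise.
For rotational equilibrium, N × 5.213 = 149.5, so N = 28.7 N.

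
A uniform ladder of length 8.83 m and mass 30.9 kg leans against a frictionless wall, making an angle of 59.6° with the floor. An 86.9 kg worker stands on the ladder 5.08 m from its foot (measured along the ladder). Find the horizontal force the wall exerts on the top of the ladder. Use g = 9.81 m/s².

N_wall ≈ 377 N

Taking torques about the foot of the ladder:
Ladder weight 30.9×9.81 = 303.1 N acts at 4.415 m along the ladder; its horizontal arm is 4.415·cos59.6° = 2.234 m → τ = 677.1 N·m clockwise.
Worker: 86.9×9.81 = 852.5 N at 5.08 m → arm 2.571 m → τ = 2192 N·m clockwise.
Wall normal N acts horizontally at the top; its moment arm is the height L sinθ = 8.83·sin59.6° = 7.616 m, counterclockwise.
Setting net torque to zero: N × 7.616 = 2869 → N = 377 N.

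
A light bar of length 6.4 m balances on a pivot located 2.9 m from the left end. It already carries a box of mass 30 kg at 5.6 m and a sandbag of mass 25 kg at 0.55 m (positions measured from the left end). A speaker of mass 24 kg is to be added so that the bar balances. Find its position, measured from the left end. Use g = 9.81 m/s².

x ≈ 1.97 m from the left end

Sum moments about the pivot (at 2.9 m from the left end) (the support reaction has zero arm there).
Box: 30 × 9.81 = 294.3 N down at 5.6 m → arm 2.7 m, τ = 294.3 × 2.7 = 794.6 N·m clockwise.
Sandbag: 25 × 9.81 = 245.2 N down at 0.55 m → arm 2.35 m, τ = 245.2 × 2.35 = 576.2 N·m counterclockwise.
Net moment of existing loads = 218.4 N·m clockwise.
The speaker weighs 24 × 9.81 = 235.4 N and must supply an equal counterclockwise moment, so its lever arm about the pivot is 218.4 / 235.4 = 0.928 m.
That puts it at 2.9 − 0.928 = 1.97 m from the left end.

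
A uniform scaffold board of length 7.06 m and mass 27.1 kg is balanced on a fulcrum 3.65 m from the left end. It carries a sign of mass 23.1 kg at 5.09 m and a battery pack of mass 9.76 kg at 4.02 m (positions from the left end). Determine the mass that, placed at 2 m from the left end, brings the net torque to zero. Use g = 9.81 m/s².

m ≈ 20.4 kg

Take moments about the fulcrum (at 3.65 m from the left end).
Beam weight: 27.1 × 9.81 = 265.9 N down at 3.53 m → arm 0.12 m, τ = 265.9 × 0.12 = 31.91 N·m counterclockwise.
Sign: 23.1 × 9.81 = 226.6 N down at 5.09 m → arm 1.44 m, τ = 226.6 × 1.44 = 326.3 N·m clockwise.
Battery pack: 9.76 × 9.81 = 95.75 N down at 4.02 m → arm 0.37 m, τ = 95.75 × 0.37 = 35.43 N·m clockwise.
Net moment of known loads = 329.8 N·m clockwise.
An unknown mass m at 2 m has arm 1.65 m; its moment is m·g·1.65 counterclockwise.
Setting net torque to zero: m × 9.81 × 1.65 = 329.8 → m = 329.8 / (9.81 × 1.65) = 20.4 kg.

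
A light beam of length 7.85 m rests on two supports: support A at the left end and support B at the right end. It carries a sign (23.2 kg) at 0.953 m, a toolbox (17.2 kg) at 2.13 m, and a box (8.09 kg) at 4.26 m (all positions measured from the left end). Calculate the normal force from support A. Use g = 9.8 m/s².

Sum moments about support B (its reaction then has zero moment arm).
Sign: 23.2 × 9.8 = 227.4 N down at 0.953 m → arm 6.897 m, τ = 227.4 × 6.897 = 1568 N·m counterclockwise.
Toolbox: 17.2 × 9.8 = 168.6 N down at 2.13 m → arm 5.72 m, τ = 168.6 × 5.72 = 964.4 N·m counterclockwise.
Box: 8.09 × 9.8 = 79.28 N down at 4.26 m → arm 3.59 m, τ = 79.28 × 3.59 = 284.6 N·m counterclockwise.
Net load moment about support B = 2817 N·m counterclockwise.
Reaction R at support A is upward at 0 m, arm 7.85 m → moment R × 7.85 clockwise.
Στ = 0 ⇒ R × 7.85 = 2817 ⇒ R = 359 N.

R_A ≈ 359 N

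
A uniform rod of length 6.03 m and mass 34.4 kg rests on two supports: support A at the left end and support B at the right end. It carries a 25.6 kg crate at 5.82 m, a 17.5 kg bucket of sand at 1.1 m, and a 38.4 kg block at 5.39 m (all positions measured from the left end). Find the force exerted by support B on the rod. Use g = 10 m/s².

R_B ≈ 794 N

Taking torques about support A:
Beam weight: 34.4 × 10 = 344 N down at 3.015 m → arm 3.015 m, τ = 344 × 3.015 = 1037 N·m clockwise.
Crate: 25.6 × 10 = 256 N down at 5.82 m → arm 5.82 m, τ = 256 × 5.82 = 1490 N·m clockwise.
Bucket of sand: 17.5 × 10 = 175 N down at 1.1 m → arm 1.1 m, τ = 175 × 1.1 = 192.5 N·m clockwise.
Block: 38.4 × 10 = 384 N down at 5.39 m → arm 5.39 m, τ = 384 × 5.39 = 2070 N·m clockwise.
Net load moment about support A = 4790 N·m clockwise.
Reaction R at support B is upward at 6.03 m, arm 6.03 m → moment R × 6.03 counterclockwise.
For rotational equilibrium, R × 6.03 = 4790, so R = 794 N.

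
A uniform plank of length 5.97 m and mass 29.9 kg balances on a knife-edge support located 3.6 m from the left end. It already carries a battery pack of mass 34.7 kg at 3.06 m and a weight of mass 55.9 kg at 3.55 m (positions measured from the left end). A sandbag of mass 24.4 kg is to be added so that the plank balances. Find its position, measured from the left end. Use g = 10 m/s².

x ≈ 5.24 m from the left end

About the knife-edge support (at 3.6 m from the left end):
Beam weight: 29.9 × 10 = 299 N down at 2.985 m → arm 0.615 m, τ = 299 × 0.615 = 183.9 N·m counterclockwise.
Battery pack: 34.7 × 10 = 347 N down at 3.06 m → arm 0.54 m, τ = 347 × 0.54 = 187.4 N·m counterclockwise.
Weight: 55.9 × 10 = 559 N down at 3.55 m → arm 0.05 m, τ = 559 × 0.05 = 27.95 N·m counterclockwise.
Net moment of existing loads = 399.2 N·m counterclockwise.
The sandbag weighs 24.4 × 10 = 244 N and must supply an equal clockwise moment, so its lever arm about the knife-edge support is 399.2 / 244 = 1.64 m.
That puts it at 3.6 + 1.64 = 5.24 m from the left end.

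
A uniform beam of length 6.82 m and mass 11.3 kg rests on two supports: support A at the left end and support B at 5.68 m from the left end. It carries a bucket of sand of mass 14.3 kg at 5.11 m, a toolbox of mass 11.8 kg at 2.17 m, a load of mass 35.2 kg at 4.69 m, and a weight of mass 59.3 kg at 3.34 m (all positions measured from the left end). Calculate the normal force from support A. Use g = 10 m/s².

R_A ≈ 438 N

Taking torques about support B:
Beam weight: 11.3 × 10 = 113 N down at 3.41 m → arm 2.27 m, τ = 113 × 2.27 = 256.5 N·m counterclockwise.
Bucket of sand: 14.3 × 10 = 143 N down at 5.11 m → arm 0.57 m, τ = 143 × 0.57 = 81.51 N·m counterclockwise.
Toolbox: 11.8 × 10 = 118 N down at 2.17 m → arm 3.51 m, τ = 118 × 3.51 = 414.2 N·m counterclockwise.
Load: 35.2 × 10 = 352 N down at 4.69 m → arm 0.99 m, τ = 352 × 0.99 = 348.5 N·m counterclockwise.
Weight: 59.3 × 10 = 593 N down at 3.34 m → arm 2.34 m, τ = 593 × 2.34 = 1388 N·m counterclockwise.
Net load moment about support B = 2489 N·m counterclockwise.
Reaction R at support A is upward at 0 m, arm 5.68 m → moment R × 5.68 clockwise.
Στ = 0 ⇒ R × 5.68 = 2489 ⇒ R = 438 N.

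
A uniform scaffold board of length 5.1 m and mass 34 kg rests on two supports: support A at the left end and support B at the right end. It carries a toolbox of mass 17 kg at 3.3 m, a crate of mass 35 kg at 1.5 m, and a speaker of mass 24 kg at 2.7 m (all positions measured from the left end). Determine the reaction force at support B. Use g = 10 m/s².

About support A:
Beam weight: 34 × 10 = 340 N down at 2.55 m → arm 2.55 m, τ = 340 × 2.55 = 867 N·m clockwise.
Toolbox: 17 × 10 = 170 N down at 3.3 m → arm 3.3 m, τ = 170 × 3.3 = 561 N·m clockwise.
Crate: 35 × 10 = 350 N down at 1.5 m → arm 1.5 m, τ = 350 × 1.5 = 525 N·m clockwise.
Speaker: 24 × 10 = 240 N down at 2.7 m → arm 2.7 m, τ = 240 × 2.7 = 648 N·m clockwise.
Net load moment about support A = 2601 N·m clockwise.
Reaction R at support B is upward at 5.1 m, arm 5.1 m → moment R × 5.1 counterclockwise.
Setting net torque to zero: R × 5.1 = 2601 → R = 510 N.

R_B ≈ 510 N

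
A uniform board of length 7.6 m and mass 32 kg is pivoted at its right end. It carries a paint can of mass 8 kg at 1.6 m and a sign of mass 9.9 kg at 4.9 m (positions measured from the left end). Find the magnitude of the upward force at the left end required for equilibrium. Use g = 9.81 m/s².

F ≈ 253 N

Taking torques about the right end:
Beam weight: 32 × 9.81 = 313.9 N down at 3.8 m → arm 3.8 m, τ = 313.9 × 3.8 = 1193 N·m counterclockwise.
Paint can: 8 × 9.81 = 78.48 N down at 1.6 m → arm 6 m, τ = 78.48 × 6 = 470.9 N·m counterclockwise.
Sign: 9.9 × 9.81 = 97.12 N down at 4.9 m → arm 2.7 m, τ = 97.12 × 2.7 = 262.2 N·m counterclockwise.
Net moment of the loads = 1926 N·m counterclockwise.
The upward force F acts at the left end, arm 7.6 m, giving F × 7.6 clockwise.
Balancing moments: F × 7.6 = 1926, giving F = 1926 / 7.6 = 253 N.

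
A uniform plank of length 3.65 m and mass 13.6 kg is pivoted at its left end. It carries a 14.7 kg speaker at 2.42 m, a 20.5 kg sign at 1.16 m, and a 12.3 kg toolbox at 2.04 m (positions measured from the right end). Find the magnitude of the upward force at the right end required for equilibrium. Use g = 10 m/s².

Choose the left end as the axis so the unknown pivot reaction has zero arm there.
Beam weight: 13.6 × 10 = 136 N down at 1.825 m → arm 1.825 m, τ = 136 × 1.825 = 248.2 N·m clockwise.
Speaker: 14.7 × 10 = 147 N down at 2.42 m → arm 1.23 m, τ = 147 × 1.23 = 180.8 N·m clockwise.
Sign: 20.5 × 10 = 205 N down at 1.16 m → arm 2.49 m, τ = 205 × 2.49 = 510.5 N·m clockwise.
Toolbox: 12.3 × 10 = 123 N down at 2.04 m → arm 1.61 m, τ = 123 × 1.61 = 198 N·m clockwise.
Net moment of the loads = 1138 N·m clockwise.
The upward force F acts at the right end, arm 3.65 m, giving F × 3.65 counterclockwise.
For rotational equilibrium, F × 3.65 = 1138, so F = 1138 / 3.65 = 312 N.

F ≈ 312 N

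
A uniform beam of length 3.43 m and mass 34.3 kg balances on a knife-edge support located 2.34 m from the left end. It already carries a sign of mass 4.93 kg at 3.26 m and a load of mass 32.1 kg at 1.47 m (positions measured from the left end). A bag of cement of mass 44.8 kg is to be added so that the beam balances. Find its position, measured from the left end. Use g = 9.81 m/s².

Sum moments about the knife-edge support (at 2.34 m from the left end) (the support reaction has zero arm there).
Beam weight: 34.3 × 9.81 = 336.5 N down at 1.715 m → arm 0.625 m, τ = 336.5 × 0.625 = 210.3 N·m counterclockwise.
Sign: 4.93 × 9.81 = 48.36 N down at 3.26 m → arm 0.92 m, τ = 48.36 × 0.92 = 44.49 N·m clockwise.
Load: 32.1 × 9.81 = 314.9 N down at 1.47 m → arm 0.87 m, τ = 314.9 × 0.87 = 274 N·m counterclockwise.
Net moment of existing loads = 439.8 N·m counterclockwise.
The bag of cement weighs 44.8 × 9.81 = 439.5 N and must supply an equal clockwise moment, so its lever arm about the knife-edge support is 439.8 / 439.5 = 1 m.
That puts it at 2.34 + 1 = 3.34 m from the left end.

x ≈ 3.34 m from the left end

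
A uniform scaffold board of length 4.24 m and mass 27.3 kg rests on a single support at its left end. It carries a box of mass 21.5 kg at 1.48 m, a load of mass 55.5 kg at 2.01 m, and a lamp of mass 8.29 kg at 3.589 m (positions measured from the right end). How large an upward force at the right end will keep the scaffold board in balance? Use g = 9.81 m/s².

F ≈ 570 N

Take moments about the left end.
Beam weight: 27.3 × 9.81 = 267.8 N down at 2.12 m → arm 2.12 m, τ = 267.8 × 2.12 = 567.7 N·m clockwise.
Box: 21.5 × 9.81 = 210.9 N down at 1.48 m → arm 2.76 m, τ = 210.9 × 2.76 = 582.1 N·m clockwise.
Load: 55.5 × 9.81 = 544.5 N down at 2.01 m → arm 2.23 m, τ = 544.5 × 2.23 = 1214 N·m clockwise.
Lamp: 8.29 × 9.81 = 81.32 N down at 3.589 m → arm 0.651 m, τ = 81.32 × 0.651 = 52.94 N·m clockwise.
Net moment of the loads = 2417 N·m clockwise.
The upward force F acts at the right end, arm 4.24 m, giving F × 4.24 counterclockwise.
Balancing moments: F × 4.24 = 2417, giving F = 2417 / 4.24 = 570 N.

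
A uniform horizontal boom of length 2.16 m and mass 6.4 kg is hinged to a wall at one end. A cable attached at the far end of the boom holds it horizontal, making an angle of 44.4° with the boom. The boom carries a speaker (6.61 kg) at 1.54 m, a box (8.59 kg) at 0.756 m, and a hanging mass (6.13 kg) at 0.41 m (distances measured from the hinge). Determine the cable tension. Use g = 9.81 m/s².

Taking torques about the hinge:
Beam weight: 6.4 × 9.81 = 62.78 N down at 1.08 m → arm 1.08 m, τ = 62.78 × 1.08 = 67.8 N·m clockwise.
Speaker: 6.61 × 9.81 = 64.84 N down at 1.54 m → arm 1.54 m, τ = 64.84 × 1.54 = 99.85 N·m clockwise.
Box: 8.59 × 9.81 = 84.27 N down at 0.756 m → arm 0.756 m, τ = 84.27 × 0.756 = 63.71 N·m clockwise.
Hanging mass: 6.13 × 9.81 = 60.14 N down at 0.41 m → arm 0.41 m, τ = 60.14 × 0.41 = 24.66 N·m clockwise.
Total clockwise load moment = 256 N·m.
The cable tension T acts at 2.16 m; only its component perpendicular to the boom, T sinθ, produces torque. sin 44.4° = 0.6997.
Στ = 0 ⇒ T × 2.16 × 0.6997 = 256 ⇒ T = 256 / 1.511 = 169 N.

T ≈ 169 N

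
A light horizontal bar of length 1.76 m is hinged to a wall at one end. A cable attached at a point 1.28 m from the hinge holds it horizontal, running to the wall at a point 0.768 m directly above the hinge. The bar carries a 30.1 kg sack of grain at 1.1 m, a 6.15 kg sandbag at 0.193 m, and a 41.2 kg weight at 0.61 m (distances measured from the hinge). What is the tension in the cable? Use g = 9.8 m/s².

T ≈ 884 N

Taking torques about the hinge:
Sack of grain: 30.1 × 9.8 = 295 N down at 1.1 m → arm 1.1 m, τ = 295 × 1.1 = 324.5 N·m clockwise.
Sandbag: 6.15 × 9.8 = 60.27 N down at 0.193 m → arm 0.193 m, τ = 60.27 × 0.193 = 11.63 N·m clockwise.
Weight: 41.2 × 9.8 = 403.8 N down at 0.61 m → arm 0.61 m, τ = 403.8 × 0.61 = 246.3 N·m clockwise.
Total clockwise load moment = 582.4 N·m.
The cable tension T acts at 1.28 m; only its component perpendicular to the bar, T sinθ, produces torque. sinθ = h/√(h²+d²) = 0.768/√(0.768²+1.28²) = 0.5145.
Στ = 0 ⇒ T × 1.28 × 0.5145 = 582.4 ⇒ T = 582.4 / 0.6586 = 884 N.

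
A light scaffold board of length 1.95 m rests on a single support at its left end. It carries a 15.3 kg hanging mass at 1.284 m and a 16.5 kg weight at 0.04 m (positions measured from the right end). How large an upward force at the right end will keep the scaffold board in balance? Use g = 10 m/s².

Choose the left end as the axis so the unknown pivot reaction has zero arm there.
Hanging mass: 15.3 × 10 = 153 N down at 1.284 m → arm 0.666 m, τ = 153 × 0.666 = 101.9 N·m clockwise.
Weight: 16.5 × 10 = 165 N down at 0.04 m → arm 1.91 m, τ = 165 × 1.91 = 315.1 N·m clockwise.
Net moment of the loads = 417 N·m clockwise.
The upward force F acts at the right end, arm 1.95 m, giving F × 1.95 counterclockwise.
Setting net torque to zero: F × 1.95 = 417 → F = 417 / 1.95 = 214 N.

F ≈ 214 N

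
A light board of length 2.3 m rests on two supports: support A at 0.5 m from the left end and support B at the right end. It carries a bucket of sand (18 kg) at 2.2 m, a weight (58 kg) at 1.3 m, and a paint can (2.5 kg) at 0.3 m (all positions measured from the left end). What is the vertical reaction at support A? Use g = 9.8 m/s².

Sum moments about support B (its reaction then has zero moment arm).
Bucket of sand: 18 × 9.8 = 176.4 N down at 2.2 m → arm 0.1 m, τ = 176.4 × 0.1 = 17.64 N·m counterclockwise.
Weight: 58 × 9.8 = 568.4 N down at 1.3 m → arm 1 m, τ = 568.4 × 1 = 568.4 N·m counterclockwise.
Paint can: 2.5 × 9.8 = 24.5 N down at 0.3 m → arm 2 m, τ = 24.5 × 2 = 49 N·m counterclockwise.
Net load moment about support B = 635 N·m counterclockwise.
Reaction R at support A is upward at 0.5 m, arm 1.8 m → moment R × 1.8 clockwise.
Balancing moments: R × 1.8 = 635, giving R = 353 N.

R_A ≈ 353 N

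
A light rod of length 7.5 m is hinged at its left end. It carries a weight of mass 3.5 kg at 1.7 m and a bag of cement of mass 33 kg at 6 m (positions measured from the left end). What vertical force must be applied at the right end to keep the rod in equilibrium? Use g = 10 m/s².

F ≈ 272 N

Take moments about the left end.
Weight: 3.5 × 10 = 35 N down at 1.7 m → arm 1.7 m, τ = 35 × 1.7 = 59.5 N·m clockwise.
Bag of cement: 33 × 10 = 330 N down at 6 m → arm 6 m, τ = 330 × 6 = 1980 N·m clockwise.
Net moment of the loads = 2040 N·m clockwise.
The upward force F acts at the right end, arm 7.5 m, giving F × 7.5 counterclockwise.
For rotational equilibrium, F × 7.5 = 2040, so F = 2040 / 7.5 = 272 N.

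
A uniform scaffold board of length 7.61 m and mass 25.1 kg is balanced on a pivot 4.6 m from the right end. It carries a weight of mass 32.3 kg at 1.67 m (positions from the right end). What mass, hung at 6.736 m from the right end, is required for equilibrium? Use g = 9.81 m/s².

m ≈ 53.6 kg

Sum moments about the pivot (at 4.6 m from the right end) (the support reaction has zero arm there).
Beam weight: 25.1 × 9.81 = 246.2 N down at 3.805 m → arm 0.795 m, τ = 246.2 × 0.795 = 195.7 N·m clockwise.
Weight: 32.3 × 9.81 = 316.9 N down at 1.67 m → arm 2.93 m, τ = 316.9 × 2.93 = 928.5 N·m clockwise.
Net moment of known loads = 1124 N·m clockwise.
An unknown mass m at 6.736 m has arm 2.136 m; its moment is m·g·2.136 counterclockwise.
For rotational equilibrium, m × 9.81 × 2.136 = 1124, so m = 1124 / (9.81 × 2.136) = 53.6 kg.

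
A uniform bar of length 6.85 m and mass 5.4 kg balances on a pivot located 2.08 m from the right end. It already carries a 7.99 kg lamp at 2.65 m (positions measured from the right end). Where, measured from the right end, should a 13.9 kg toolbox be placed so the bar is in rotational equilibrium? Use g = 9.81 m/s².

x ≈ 1.23 m from the right end

Taking torques about the pivot (at 2.08 m from the right end):
Beam weight: 5.4 × 9.81 = 52.97 N down at 3.425 m → arm 1.345 m, τ = 52.97 × 1.345 = 71.24 N·m counterclockwise.
Lamp: 7.99 × 9.81 = 78.38 N down at 2.65 m → arm 0.57 m, τ = 78.38 × 0.57 = 44.68 N·m counterclockwise.
Net moment of existing loads = 115.9 N·m counterclockwise.
The toolbox weighs 13.9 × 9.81 = 136.4 N and must supply an equal clockwise moment, so its lever arm about the pivot is 115.9 / 136.4 = 0.85 m.
That puts it at 2.08 − 0.85 = 1.23 m from the right end.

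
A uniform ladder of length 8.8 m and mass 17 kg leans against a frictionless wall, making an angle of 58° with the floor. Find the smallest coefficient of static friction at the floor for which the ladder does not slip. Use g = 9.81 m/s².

μ_min ≈ 0.312

Take moments about the foot of the ladder.
Ladder weight 17×9.81 = 166.8 N acts at 4.4 m along the ladder; its horizontal arm is 4.4·cos58° = 2.332 m → τ = 389 N·m clockwise.
Wall normal N acts horizontally at the top; its moment arm is the height L sinθ = 8.8·sin58° = 7.463 m, counterclockwise.
Balancing moments: N × 7.463 = 389, giving N = 52.12 N.
ΣFx = 0 ⇒ f = N_wall = 52.12 N. ΣFy = 0 ⇒ N_floor = 166.8 N.
μ_min = f / N_floor = 52.12 / 166.8 = 0.312.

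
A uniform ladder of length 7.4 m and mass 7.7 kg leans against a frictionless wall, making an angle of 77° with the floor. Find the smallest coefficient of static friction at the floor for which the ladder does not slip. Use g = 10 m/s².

Choose the foot of the ladder as the axis so the floor normal and friction both act there and drop out.
Ladder weight 7.7×10 = 77 N acts at 3.7 m along the ladder; its horizontal arm is 3.7·cos77° = 0.8323 m → τ = 64.09 N·m clockwise.
Wall normal N acts horizontally at the top; its moment arm is the height L sinθ = 7.4·sin77° = 7.21 m, counterclockwise.
Στ = 0 ⇒ N × 7.21 = 64.09 ⇒ N = 8.889 N.
ΣFx = 0 ⇒ f = N_wall = 8.889 N. ΣFy = 0 ⇒ N_floor = 77 N.
μ_min = f / N_floor = 8.889 / 77 = 0.115.

μ_min ≈ 0.115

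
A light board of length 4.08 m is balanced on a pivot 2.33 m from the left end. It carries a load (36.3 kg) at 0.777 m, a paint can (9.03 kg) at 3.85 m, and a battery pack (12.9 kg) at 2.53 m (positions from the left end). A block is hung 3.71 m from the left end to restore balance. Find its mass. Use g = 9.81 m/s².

m ≈ 29 kg

About the pivot (at 2.33 m from the left end):
Load: 36.3 × 9.81 = 356.1 N down at 0.777 m → arm 1.553 m, τ = 356.1 × 1.553 = 553 N·m counterclockwise.
Paint can: 9.03 × 9.81 = 88.58 N down at 3.85 m → arm 1.52 m, τ = 88.58 × 1.52 = 134.6 N·m clockwise.
Battery pack: 12.9 × 9.81 = 126.5 N down at 2.53 m → arm 0.2 m, τ = 126.5 × 0.2 = 25.3 N·m clockwise.
Net moment of known loads = 393.1 N·m counterclockwise.
An unknown mass m at 3.71 m has arm 1.38 m; its moment is m·g·1.38 clockwise.
Setting net torque to zero: m × 9.81 × 1.38 = 393.1 → m = 393.1 / (9.81 × 1.38) = 29 kg.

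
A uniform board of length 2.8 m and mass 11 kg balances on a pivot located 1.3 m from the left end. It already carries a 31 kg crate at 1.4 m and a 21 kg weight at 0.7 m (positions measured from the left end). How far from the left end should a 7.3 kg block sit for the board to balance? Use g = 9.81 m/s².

x ≈ 2.45 m from the left end

Taking torques about the pivot (at 1.3 m from the left end):
Beam weight: 11 × 9.81 = 107.9 N down at 1.4 m → arm 0.1 m, τ = 107.9 × 0.1 = 10.79 N·m clockwise.
Crate: 31 × 9.81 = 304.1 N down at 1.4 m → arm 0.1 m, τ = 304.1 × 0.1 = 30.41 N·m clockwise.
Weight: 21 × 9.81 = 206 N down at 0.7 m → arm 0.6 m, τ = 206 × 0.6 = 123.6 N·m counterclockwise.
Net moment of existing loads = 82.4 N·m counterclockwise.
The block weighs 7.3 × 9.81 = 71.61 N and must supply an equal clockwise moment, so its lever arm about the pivot is 82.4 / 71.61 = 1.15 m.
That puts it at 1.3 + 1.15 = 2.45 m from the left end.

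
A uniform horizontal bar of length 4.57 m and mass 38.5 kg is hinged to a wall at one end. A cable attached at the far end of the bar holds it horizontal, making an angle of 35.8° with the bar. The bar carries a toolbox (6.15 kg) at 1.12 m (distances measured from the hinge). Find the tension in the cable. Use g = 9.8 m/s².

Sum moments about the hinge (the unknown hinge reaction has zero arm there).
Beam weight: 38.5 × 9.8 = 377.3 N down at 2.285 m → arm 2.285 m, τ = 377.3 × 2.285 = 862.1 N·m clockwise.
Toolbox: 6.15 × 9.8 = 60.27 N down at 1.12 m → arm 1.12 m, τ = 60.27 × 1.12 = 67.5 N·m clockwise.
Total clockwise load moment = 929.6 N·m.
The cable tension T acts at 4.57 m; only its component perpendicular to the bar, T sinθ, produces torque. sin 35.8° = 0.585.
Balancing moments: T × 4.57 × 0.585 = 929.6, giving T = 929.6 / 2.673 = 348 N.

T ≈ 348 N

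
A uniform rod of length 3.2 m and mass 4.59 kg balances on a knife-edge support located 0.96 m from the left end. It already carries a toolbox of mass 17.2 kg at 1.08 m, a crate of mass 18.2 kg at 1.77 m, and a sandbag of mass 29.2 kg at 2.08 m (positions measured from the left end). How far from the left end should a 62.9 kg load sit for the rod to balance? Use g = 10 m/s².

Take moments about the knife-edge support (at 0.96 m from the left end).
Beam weight: 4.59 × 10 = 45.9 N down at 1.6 m → arm 0.64 m, τ = 45.9 × 0.64 = 29.38 N·m clockwise.
Toolbox: 17.2 × 10 = 172 N down at 1.08 m → arm 0.12 m, τ = 172 × 0.12 = 20.64 N·m clockwise.
Crate: 18.2 × 10 = 182 N down at 1.77 m → arm 0.81 m, τ = 182 × 0.81 = 147.4 N·m clockwise.
Sandbag: 29.2 × 10 = 292 N down at 2.08 m → arm 1.12 m, τ = 292 × 1.12 = 327 N·m clockwise.
Net moment of existing loads = 524.4 N·m clockwise.
The load weighs 62.9 × 10 = 629 N and must supply an equal counterclockwise moment, so its lever arm about the knife-edge support is 524.4 / 629 = 0.834 m.
That puts it at 0.96 − 0.834 = 0.126 m from the left end.

x ≈ 0.126 m from the left end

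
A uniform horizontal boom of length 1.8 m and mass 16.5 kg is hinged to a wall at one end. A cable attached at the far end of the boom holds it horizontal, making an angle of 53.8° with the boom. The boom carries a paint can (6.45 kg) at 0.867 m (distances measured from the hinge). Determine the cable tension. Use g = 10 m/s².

T ≈ 141 N

Taking torques about the hinge:
Beam weight: 16.5 × 10 = 165 N down at 0.9 m → arm 0.9 m, τ = 165 × 0.9 = 148.5 N·m clockwise.
Paint can: 6.45 × 10 = 64.5 N down at 0.867 m → arm 0.867 m, τ = 64.5 × 0.867 = 55.92 N·m clockwise.
Total clockwise load moment = 204.4 N·m.
The cable tension T acts at 1.8 m; only its component perpendicular to the boom, T sinθ, produces torque. sin 53.8° = 0.807.
For rotational equilibrium, T × 1.8 × 0.807 = 204.4, so T = 204.4 / 1.453 = 141 N.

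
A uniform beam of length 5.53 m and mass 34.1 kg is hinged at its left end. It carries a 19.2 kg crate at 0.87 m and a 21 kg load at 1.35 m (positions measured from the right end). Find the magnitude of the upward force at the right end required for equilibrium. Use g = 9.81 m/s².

Sum moments about the left end (the unknown pivot reaction has zero arm there).
Beam weight: 34.1 × 9.81 = 334.5 N down at 2.765 m → arm 2.765 m, τ = 334.5 × 2.765 = 924.9 N·m clockwise.
Crate: 19.2 × 9.81 = 188.4 N down at 0.87 m → arm 4.66 m, τ = 188.4 × 4.66 = 877.9 N·m clockwise.
Load: 21 × 9.81 = 206 N down at 1.35 m → arm 4.18 m, τ = 206 × 4.18 = 861.1 N·m clockwise.
Net moment of the loads = 2664 N·m clockwise.
The upward force F acts at the right end, arm 5.53 m, giving F × 5.53 counterclockwise.
Στ = 0 ⇒ F × 5.53 = 2664 ⇒ F = 2664 / 5.53 = 482 N.

F ≈ 482 N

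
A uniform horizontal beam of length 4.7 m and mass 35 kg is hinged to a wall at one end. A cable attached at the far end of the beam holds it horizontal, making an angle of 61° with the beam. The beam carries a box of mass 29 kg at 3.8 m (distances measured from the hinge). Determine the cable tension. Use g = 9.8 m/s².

Choose the hinge as the axis so the unknown hinge reaction has zero arm there.
Beam weight: 35 × 9.8 = 343 N down at 2.35 m → arm 2.35 m, τ = 343 × 2.35 = 806.1 N·m clockwise.
Box: 29 × 9.8 = 284.2 N down at 3.8 m → arm 3.8 m, τ = 284.2 × 3.8 = 1080 N·m clockwise.
Total clockwise load moment = 1886 N·m.
The cable tension T acts at 4.7 m; only its component perpendicular to the beam, T sinθ, produces torque. sin 61° = 0.8746.
Στ = 0 ⇒ T × 4.7 × 0.8746 = 1886 ⇒ T = 1886 / 4.111 = 459 N.

T ≈ 459 N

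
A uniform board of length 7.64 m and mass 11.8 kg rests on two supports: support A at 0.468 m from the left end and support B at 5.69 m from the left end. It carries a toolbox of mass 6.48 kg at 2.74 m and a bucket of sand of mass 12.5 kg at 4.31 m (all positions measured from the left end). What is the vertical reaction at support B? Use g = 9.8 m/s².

Sum moments about support A (its reaction then has zero moment arm).
Beam weight: 11.8 × 9.8 = 115.6 N down at 3.82 m → arm 3.352 m, τ = 115.6 × 3.352 = 387.5 N·m clockwise.
Toolbox: 6.48 × 9.8 = 63.5 N down at 2.74 m → arm 2.272 m, τ = 63.5 × 2.272 = 144.3 N·m clockwise.
Bucket of sand: 12.5 × 9.8 = 122.5 N down at 4.31 m → arm 3.842 m, τ = 122.5 × 3.842 = 470.6 N·m clockwise.
Net load moment about support A = 1002 N·m clockwise.
Reaction R at support B is upward at 5.69 m, arm 5.222 m → moment R × 5.222 counterclockwise.
Balancing moments: R × 5.222 = 1002, giving R = 192 N.

R_B ≈ 192 N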